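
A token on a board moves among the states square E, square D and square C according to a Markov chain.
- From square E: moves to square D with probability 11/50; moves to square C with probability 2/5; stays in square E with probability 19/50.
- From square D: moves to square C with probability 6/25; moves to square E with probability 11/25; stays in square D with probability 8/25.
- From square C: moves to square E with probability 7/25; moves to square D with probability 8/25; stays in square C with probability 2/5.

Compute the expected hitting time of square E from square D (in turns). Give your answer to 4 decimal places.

Let t(s) be the expected number of turns to first reach square E from state s, with t(square E) = 0. Conditioning on the first turn:
t(square D) = 1 + 0.32·t(square D) + 0.24·t(square C)
t(square C) = 1 + 0.32·t(square D) + 0.4·t(square C)
Solving: t(square D) = 2.5362, t(square C) = 3.0193.
Expected turns from square D to square E: 2.5362.

2.5362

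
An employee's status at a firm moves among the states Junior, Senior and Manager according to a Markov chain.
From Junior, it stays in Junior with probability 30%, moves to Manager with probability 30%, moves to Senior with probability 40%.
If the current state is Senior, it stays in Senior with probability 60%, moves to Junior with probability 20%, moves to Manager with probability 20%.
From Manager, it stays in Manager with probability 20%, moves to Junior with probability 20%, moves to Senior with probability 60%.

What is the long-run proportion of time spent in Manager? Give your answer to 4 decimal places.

0.2222

Let the stationary distribution be π with π = πP and π_1 + π_2 + π_3 = 1.
π_1 = 0.3·π_1 + 0.2·π_2 + 0.2·π_3
π_2 = 0.4·π_1 + 0.6·π_2 + 0.6·π_3
Solving with the normalization constraint gives π = (0.2222, 0.5556, 0.2222).
So the stationary probability of Manager is 0.2222.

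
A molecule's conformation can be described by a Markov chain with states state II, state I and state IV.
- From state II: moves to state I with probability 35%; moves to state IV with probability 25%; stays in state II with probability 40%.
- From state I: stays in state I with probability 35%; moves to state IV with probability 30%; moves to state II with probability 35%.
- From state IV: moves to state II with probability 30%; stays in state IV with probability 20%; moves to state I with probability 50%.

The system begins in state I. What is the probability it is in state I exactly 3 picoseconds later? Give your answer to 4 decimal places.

Propagate the distribution vector 3 picoseconds from state I.
After 0 picoseconds: (0.0000, 1.0000, 0.0000)
After 1 picosecond: (0.3500, 0.3500, 0.3000)
After 2 picoseconds: (0.3525, 0.3950, 0.2525)
After 3 picoseconds: (0.3550, 0.3879, 0.2571)
P(in state I after 3 picoseconds) = 0.3879

0.3879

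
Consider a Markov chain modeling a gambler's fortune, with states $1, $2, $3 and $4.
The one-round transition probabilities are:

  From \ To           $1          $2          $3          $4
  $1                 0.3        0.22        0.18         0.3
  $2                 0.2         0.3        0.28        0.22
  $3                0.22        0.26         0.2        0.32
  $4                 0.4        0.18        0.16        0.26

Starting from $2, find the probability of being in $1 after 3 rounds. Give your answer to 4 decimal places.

0.2857

Propagate the distribution vector 3 rounds from $2.
After 0 rounds: (0.0000, 1.0000, 0.0000, 0.0000)
After 1 round: (0.2000, 0.3000, 0.2800, 0.2200)
After 2 rounds: (0.2696, 0.2464, 0.2112, 0.2728)
After 3 rounds: (0.2857, 0.2372, 0.2034, 0.2736)
P(in $1 after 3 rounds) = 0.2857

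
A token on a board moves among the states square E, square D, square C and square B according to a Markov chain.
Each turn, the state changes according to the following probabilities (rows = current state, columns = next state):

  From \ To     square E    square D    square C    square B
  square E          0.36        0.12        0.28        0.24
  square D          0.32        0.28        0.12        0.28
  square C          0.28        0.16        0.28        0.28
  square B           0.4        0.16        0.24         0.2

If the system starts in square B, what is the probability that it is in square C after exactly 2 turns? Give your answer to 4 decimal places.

0.2464

Propagate the distribution vector 2 turns from square B.
After 0 turns: (0.0000, 0.0000, 0.0000, 1.0000)
After 1 turn: (0.4000, 0.1600, 0.2400, 0.2000)
After 2 turns: (0.3424, 0.1632, 0.2464, 0.2480)
P(in square C after 2 turns) = 0.2464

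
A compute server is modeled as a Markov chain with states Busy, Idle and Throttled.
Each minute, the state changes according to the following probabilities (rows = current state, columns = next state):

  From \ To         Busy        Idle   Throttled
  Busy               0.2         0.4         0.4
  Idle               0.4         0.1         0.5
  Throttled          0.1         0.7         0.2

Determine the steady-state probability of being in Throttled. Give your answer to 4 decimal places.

0.3660

Let the stationary distribution be π with π = πP and π_1 + π_2 + π_3 = 1.
π_1 = 0.2·π_1 + 0.4·π_2 + 0.1·π_3
π_2 = 0.4·π_1 + 0.1·π_2 + 0.7·π_3
Solving with the normalization constraint gives π = (0.2418, 0.3922, 0.3660).
So the stationary probability of Throttled is 0.3660.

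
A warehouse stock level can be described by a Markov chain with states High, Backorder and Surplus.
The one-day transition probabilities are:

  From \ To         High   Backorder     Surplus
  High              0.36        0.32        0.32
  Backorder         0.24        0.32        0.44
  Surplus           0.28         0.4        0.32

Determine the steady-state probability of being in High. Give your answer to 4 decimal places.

0.2892

Let the stationary distribution be π with π = πP and π_1 + π_2 + π_3 = 1.
π_1 = 0.36·π_1 + 0.24·π_2 + 0.28·π_3
π_2 = 0.32·π_1 + 0.32·π_2 + 0.4·π_3
Solving with the normalization constraint gives π = (0.2892, 0.3489, 0.3619).
So the stationary probability of High is 0.2892.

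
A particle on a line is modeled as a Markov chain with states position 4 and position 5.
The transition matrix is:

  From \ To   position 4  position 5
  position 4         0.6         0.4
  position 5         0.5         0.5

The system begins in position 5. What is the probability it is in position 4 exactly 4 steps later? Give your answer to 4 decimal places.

0.5555

Propagate the distribution vector 4 steps from position 5.
After 0 steps: (0.0000, 1.0000)
After 1 step: (0.5000, 0.5000)
After 2 steps: (0.5500, 0.4500)
After 3 steps: (0.5550, 0.4450)
After 4 steps: (0.5555, 0.4445)
P(in position 4 after 4 steps) = 0.5555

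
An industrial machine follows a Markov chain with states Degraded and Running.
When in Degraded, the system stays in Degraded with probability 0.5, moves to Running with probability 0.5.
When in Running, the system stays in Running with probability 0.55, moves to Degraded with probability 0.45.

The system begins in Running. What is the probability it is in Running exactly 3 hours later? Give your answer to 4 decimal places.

0.5264

Propagate the distribution vector 3 hours from Running.
After 0 hours: (0.0000, 1.0000)
After 1 hour: (0.4500, 0.5500)
After 2 hours: (0.4725, 0.5275)
After 3 hours: (0.4736, 0.5264)
P(in Running after 3 hours) = 0.5264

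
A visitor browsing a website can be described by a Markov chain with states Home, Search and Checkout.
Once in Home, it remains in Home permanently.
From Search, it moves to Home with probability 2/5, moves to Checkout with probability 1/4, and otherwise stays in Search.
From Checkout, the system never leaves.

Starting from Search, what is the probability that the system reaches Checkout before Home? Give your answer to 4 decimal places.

0.3846

Let h(s) be the probability of absorption at Checkout starting from transient state s. Then h(Checkout) = 1 and h(Home) = 0. By first-step analysis:
h(Search) = 0.4·0 + 0.35·h(Search) + 0.25·1
Solving: h(Search) = 0.3846.
Starting from Search, the probability is 0.3846.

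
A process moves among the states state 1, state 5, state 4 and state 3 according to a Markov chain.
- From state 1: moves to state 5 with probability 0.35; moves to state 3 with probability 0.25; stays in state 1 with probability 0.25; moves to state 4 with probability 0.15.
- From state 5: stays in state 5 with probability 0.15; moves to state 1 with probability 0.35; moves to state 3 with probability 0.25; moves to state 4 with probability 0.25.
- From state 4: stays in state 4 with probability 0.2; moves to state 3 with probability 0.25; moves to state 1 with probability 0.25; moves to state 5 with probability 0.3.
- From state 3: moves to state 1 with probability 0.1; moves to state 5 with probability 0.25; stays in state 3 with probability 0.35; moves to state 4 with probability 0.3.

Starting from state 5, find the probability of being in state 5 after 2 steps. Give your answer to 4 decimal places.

0.2825

Propagate the distribution vector 2 steps from state 5.
After 0 steps: (0.0000, 1.0000, 0.0000, 0.0000)
After 1 step: (0.3500, 0.1500, 0.2500, 0.2500)
After 2 steps: (0.2275, 0.2825, 0.2150, 0.2750)
P(in state 5 after 2 steps) = 0.2825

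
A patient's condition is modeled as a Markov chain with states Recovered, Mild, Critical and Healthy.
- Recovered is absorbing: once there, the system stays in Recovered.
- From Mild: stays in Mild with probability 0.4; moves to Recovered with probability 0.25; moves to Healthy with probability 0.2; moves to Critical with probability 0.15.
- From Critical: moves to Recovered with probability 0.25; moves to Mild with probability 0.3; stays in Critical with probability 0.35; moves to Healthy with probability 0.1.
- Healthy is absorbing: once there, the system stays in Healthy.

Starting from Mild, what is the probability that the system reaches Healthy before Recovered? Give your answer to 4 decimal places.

0.4203

Let h(s) be the probability of absorption at Healthy starting from transient state s. Then h(Healthy) = 1 and h(Recovered) = 0. By first-step analysis:
h(Mild) = 0.25·0 + 0.4·h(Mild) + 0.15·h(Critical) + 0.2·1
h(Critical) = 0.25·0 + 0.3·h(Mild) + 0.35·h(Critical) + 0.1·1
Solving: h(Mild) = 0.4203, h(Critical) = 0.3478.
Starting from Mild, the probability is 0.4203.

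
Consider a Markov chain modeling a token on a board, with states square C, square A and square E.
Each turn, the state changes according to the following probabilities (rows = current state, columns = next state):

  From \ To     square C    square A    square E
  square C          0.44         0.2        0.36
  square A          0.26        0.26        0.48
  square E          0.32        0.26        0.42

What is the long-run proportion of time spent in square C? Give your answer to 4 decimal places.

0.3473

Let the stationary distribution be π with π = πP and π_1 + π_2 + π_3 = 1.
π_1 = 0.44·π_1 + 0.26·π_2 + 0.32·π_3
π_2 = 0.2·π_1 + 0.26·π_2 + 0.26·π_3
Solving with the normalization constraint gives π = (0.3473, 0.2392, 0.4135).
So the stationary probability of square C is 0.3473.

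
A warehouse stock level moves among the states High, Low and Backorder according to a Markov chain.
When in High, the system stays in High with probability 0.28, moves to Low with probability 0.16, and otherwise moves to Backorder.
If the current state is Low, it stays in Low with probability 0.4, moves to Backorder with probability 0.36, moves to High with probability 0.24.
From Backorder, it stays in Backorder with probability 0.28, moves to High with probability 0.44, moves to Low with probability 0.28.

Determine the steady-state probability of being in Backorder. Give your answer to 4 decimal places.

Let the stationary distribution be π with π = πP and π_1 + π_2 + π_3 = 1.
π_1 = 0.28·π_1 + 0.24·π_2 + 0.44·π_3
π_2 = 0.16·π_1 + 0.4·π_2 + 0.28·π_3
Solving with the normalization constraint gives π = (0.3323, 0.2729, 0.3949).
So the stationary probability of Backorder is 0.3949.

0.3949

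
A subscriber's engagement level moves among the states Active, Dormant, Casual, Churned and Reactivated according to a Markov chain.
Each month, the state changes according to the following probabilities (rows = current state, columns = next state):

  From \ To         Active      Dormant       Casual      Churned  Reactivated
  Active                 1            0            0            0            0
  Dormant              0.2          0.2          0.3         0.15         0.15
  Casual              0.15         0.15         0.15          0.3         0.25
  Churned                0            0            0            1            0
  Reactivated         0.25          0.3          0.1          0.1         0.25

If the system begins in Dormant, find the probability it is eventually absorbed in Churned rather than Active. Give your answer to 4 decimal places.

Let h(s) be the probability of absorption at Churned starting from transient state s. Then h(Churned) = 1 and h(Active) = 0. By first-step analysis:
h(Dormant) = 0.2·0 + 0.2·h(Dormant) + 0.3·h(Casual) + 0.15·1 + 0.15·h(Reactivated)
h(Casual) = 0.15·0 + 0.15·h(Dormant) + 0.15·h(Casual) + 0.3·1 + 0.25·h(Reactivated)
h(Reactivated) = 0.25·0 + 0.3·h(Dormant) + 0.1·h(Casual) + 0.1·1 + 0.25·h(Reactivated)
Solving: h(Dormant) = 0.4682, h(Casual) = 0.5515, h(Reactivated) = 0.3942.
Starting from Dormant, the probability is 0.4682.

0.4682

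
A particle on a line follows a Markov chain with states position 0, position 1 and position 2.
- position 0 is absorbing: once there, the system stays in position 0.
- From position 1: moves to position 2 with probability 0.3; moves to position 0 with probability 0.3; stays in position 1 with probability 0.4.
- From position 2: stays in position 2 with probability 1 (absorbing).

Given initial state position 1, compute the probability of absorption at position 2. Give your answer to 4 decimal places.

0.5000

Let h(s) be the probability of absorption at position 2 starting from transient state s. Then h(position 2) = 1 and h(position 0) = 0. By first-step analysis:
h(position 1) = 0.3·0 + 0.4·h(position 1) + 0.3·1
Solving: h(position 1) = 0.5000.
Starting from position 1, the probability is 0.5000.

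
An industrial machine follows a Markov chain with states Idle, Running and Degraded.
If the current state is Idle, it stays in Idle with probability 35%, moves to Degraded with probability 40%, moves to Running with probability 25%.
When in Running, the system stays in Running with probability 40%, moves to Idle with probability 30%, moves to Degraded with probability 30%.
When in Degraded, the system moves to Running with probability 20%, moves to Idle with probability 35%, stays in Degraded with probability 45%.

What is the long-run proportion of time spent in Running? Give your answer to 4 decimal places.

Let the stationary distribution be π with π = πP and π_1 + π_2 + π_3 = 1.
π_1 = 0.35·π_1 + 0.3·π_2 + 0.35·π_3
π_2 = 0.25·π_1 + 0.4·π_2 + 0.2·π_3
Solving with the normalization constraint gives π = (0.3364, 0.2710, 0.3925).
So the stationary probability of Running is 0.2710.

0.2710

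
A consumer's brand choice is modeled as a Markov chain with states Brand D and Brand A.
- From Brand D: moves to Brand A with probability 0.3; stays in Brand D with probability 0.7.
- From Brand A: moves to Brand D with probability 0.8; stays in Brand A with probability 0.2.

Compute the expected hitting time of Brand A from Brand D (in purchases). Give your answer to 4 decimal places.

3.3333

Let t(s) be the expected number of purchases to first reach Brand A from state s, with t(Brand A) = 0. Conditioning on the first purchase:
t(Brand D) = 1 + 0.7·t(Brand D)
Solving: t(Brand D) = 3.3333.
Expected purchases from Brand D to Brand A: 3.3333.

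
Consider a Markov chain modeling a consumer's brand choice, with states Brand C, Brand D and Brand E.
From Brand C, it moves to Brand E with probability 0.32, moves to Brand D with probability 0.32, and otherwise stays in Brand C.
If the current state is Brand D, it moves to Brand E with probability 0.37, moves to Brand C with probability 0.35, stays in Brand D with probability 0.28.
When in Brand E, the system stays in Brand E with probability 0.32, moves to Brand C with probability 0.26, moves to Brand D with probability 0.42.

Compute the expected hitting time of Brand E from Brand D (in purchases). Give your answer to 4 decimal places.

2.8383

Let t(s) be the expected number of purchases to first reach Brand E from state s, with t(Brand E) = 0. Conditioning on the first purchase:
t(Brand C) = 1 + 0.36·t(Brand C) + 0.32·t(Brand D)
t(Brand D) = 1 + 0.35·t(Brand C) + 0.28·t(Brand D)
Solving: t(Brand C) = 2.9817, t(Brand D) = 2.8383.
Expected purchases from Brand D to Brand E: 2.8383.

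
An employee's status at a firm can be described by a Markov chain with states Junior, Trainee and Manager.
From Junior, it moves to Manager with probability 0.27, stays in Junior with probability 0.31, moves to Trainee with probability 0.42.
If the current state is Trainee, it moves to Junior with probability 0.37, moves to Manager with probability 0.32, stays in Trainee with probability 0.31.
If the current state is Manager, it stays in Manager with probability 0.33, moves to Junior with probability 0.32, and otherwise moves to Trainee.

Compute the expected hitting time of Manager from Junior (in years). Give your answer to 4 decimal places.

3.4612

Let t(s) be the expected number of years to first reach Manager from state s, with t(Manager) = 0. Conditioning on the first year:
t(Junior) = 1 + 0.31·t(Junior) + 0.42·t(Trainee)
t(Trainee) = 1 + 0.37·t(Junior) + 0.31·t(Trainee)
Solving: t(Junior) = 3.4612, t(Trainee) = 3.3053.
Expected years from Junior to Manager: 3.4612.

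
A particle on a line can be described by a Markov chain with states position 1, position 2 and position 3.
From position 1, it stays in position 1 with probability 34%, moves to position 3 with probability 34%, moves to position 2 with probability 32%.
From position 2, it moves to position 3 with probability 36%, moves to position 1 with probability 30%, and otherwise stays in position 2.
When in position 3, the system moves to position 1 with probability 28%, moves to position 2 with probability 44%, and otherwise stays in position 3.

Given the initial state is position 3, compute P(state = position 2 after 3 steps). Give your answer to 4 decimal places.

0.3671

Propagate the distribution vector 3 steps from position 3.
After 0 steps: (0.0000, 0.0000, 1.0000)
After 1 step: (0.2800, 0.4400, 0.2800)
After 2 steps: (0.3056, 0.3624, 0.3320)
After 3 steps: (0.3056, 0.3671, 0.3273)
P(in position 2 after 3 steps) = 0.3671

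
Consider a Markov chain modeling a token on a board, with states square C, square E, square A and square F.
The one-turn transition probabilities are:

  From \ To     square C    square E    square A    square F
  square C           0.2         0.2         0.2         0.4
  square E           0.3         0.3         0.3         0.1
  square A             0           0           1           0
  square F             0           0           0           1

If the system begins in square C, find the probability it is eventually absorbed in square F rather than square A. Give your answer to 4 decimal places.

0.6000

Let h(s) be the probability of absorption at square F starting from transient state s. Then h(square F) = 1 and h(square A) = 0. By first-step analysis:
h(square C) = 0.2·h(square C) + 0.2·h(square E) + 0.2·0 + 0.4·1
h(square E) = 0.3·h(square C) + 0.3·h(square E) + 0.3·0 + 0.1·1
Solving: h(square C) = 0.6000, h(square E) = 0.4000.
Starting from square C, the probability is 0.6000.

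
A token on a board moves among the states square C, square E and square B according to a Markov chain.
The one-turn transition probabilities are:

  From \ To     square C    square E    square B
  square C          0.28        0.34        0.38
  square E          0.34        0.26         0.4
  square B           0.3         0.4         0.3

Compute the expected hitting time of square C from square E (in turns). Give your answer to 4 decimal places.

3.0726

Let t(s) be the expected number of turns to first reach square C from state s, with t(square C) = 0. Conditioning on the first turn:
t(square E) = 1 + 0.26·t(square E) + 0.4·t(square B)
t(square B) = 1 + 0.4·t(square E) + 0.3·t(square B)
Solving: t(square E) = 3.0726, t(square B) = 3.1844.
Expected turns from square E to square C: 3.0726.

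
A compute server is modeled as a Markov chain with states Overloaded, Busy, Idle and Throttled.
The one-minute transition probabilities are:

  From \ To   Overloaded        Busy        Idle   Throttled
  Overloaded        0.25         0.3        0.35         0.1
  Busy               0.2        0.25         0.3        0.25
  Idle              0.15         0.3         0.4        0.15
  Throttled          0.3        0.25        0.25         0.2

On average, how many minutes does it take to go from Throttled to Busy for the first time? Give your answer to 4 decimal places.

Let t(s) be the expected number of minutes to first reach Busy from state s, with t(Busy) = 0. Conditioning on the first minute:
t(Overloaded) = 1 + 0.25·t(Overloaded) + 0.35·t(Idle) + 0.1·t(Throttled)
t(Idle) = 1 + 0.15·t(Overloaded) + 0.4·t(Idle) + 0.15·t(Throttled)
t(Throttled) = 1 + 0.3·t(Overloaded) + 0.25·t(Idle) + 0.2·t(Throttled)
Solving: t(Overloaded) = 3.4076, t(Idle) = 3.4175, t(Throttled) = 3.5958.
Expected minutes from Throttled to Busy: 3.5958.

3.5958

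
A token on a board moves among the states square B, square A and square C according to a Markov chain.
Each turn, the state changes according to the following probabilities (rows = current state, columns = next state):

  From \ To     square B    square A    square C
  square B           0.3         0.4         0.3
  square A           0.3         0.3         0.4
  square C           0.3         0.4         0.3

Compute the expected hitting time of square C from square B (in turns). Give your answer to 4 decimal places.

2.9730

Let t(s) be the expected number of turns to first reach square C from state s, with t(square C) = 0. Conditioning on the first turn:
t(square B) = 1 + 0.3·t(square B) + 0.4·t(square A)
t(square A) = 1 + 0.3·t(square B) + 0.3·t(square A)
Solving: t(square B) = 2.9730, t(square A) = 2.7027.
Expected turns from square B to square C: 2.9730.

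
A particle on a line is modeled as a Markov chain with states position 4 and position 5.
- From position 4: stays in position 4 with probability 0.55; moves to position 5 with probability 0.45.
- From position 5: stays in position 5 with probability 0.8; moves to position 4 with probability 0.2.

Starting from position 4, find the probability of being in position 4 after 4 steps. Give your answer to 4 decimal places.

0.3181

Propagate the distribution vector 4 steps from position 4.
After 0 steps: (1.0000, 0.0000)
After 1 step: (0.5500, 0.4500)
After 2 steps: (0.3925, 0.6075)
After 3 steps: (0.3374, 0.6626)
After 4 steps: (0.3181, 0.6819)
P(in position 4 after 4 steps) = 0.3181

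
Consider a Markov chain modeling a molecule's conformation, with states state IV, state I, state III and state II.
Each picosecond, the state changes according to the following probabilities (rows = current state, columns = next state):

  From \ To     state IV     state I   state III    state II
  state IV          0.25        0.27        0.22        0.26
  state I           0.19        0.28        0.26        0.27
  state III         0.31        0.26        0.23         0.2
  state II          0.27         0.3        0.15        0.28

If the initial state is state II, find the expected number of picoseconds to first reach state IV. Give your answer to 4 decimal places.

3.9219

Let t(s) be the expected number of picoseconds to first reach state IV from state s, with t(state IV) = 0. Conditioning on the first picosecond:
t(state I) = 1 + 0.28·t(state I) + 0.26·t(state III) + 0.27·t(state II)
t(state III) = 1 + 0.26·t(state I) + 0.23·t(state III) + 0.2·t(state II)
t(state II) = 1 + 0.3·t(state I) + 0.15·t(state III) + 0.28·t(state II)
Solving: t(state I) = 4.2097, t(state III) = 3.7388, t(state II) = 3.9219.
Expected picoseconds from state II to state IV: 3.9219.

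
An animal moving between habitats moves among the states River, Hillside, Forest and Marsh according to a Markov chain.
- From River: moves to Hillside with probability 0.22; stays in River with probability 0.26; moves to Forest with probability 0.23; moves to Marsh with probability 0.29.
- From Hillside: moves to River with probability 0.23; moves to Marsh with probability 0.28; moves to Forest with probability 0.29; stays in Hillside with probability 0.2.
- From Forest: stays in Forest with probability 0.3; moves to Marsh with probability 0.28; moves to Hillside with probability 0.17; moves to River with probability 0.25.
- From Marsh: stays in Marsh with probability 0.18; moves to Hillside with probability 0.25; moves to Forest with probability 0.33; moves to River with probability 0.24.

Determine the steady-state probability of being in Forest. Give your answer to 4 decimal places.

0.2884

Let the stationary distribution be π with π = πP and π_1 + π_2 + π_3 + π_4 = 1.
π_1 = 0.26·π_1 + 0.23·π_2 + 0.25·π_3 + 0.24·π_4
π_2 = 0.22·π_1 + 0.2·π_2 + 0.17·π_3 + 0.25·π_4
π_3 = 0.23·π_1 + 0.29·π_2 + 0.3·π_3 + 0.33·π_4
Solving with the normalization constraint gives π = (0.2457, 0.2091, 0.2884, 0.2568).
So the stationary probability of Forest is 0.2884.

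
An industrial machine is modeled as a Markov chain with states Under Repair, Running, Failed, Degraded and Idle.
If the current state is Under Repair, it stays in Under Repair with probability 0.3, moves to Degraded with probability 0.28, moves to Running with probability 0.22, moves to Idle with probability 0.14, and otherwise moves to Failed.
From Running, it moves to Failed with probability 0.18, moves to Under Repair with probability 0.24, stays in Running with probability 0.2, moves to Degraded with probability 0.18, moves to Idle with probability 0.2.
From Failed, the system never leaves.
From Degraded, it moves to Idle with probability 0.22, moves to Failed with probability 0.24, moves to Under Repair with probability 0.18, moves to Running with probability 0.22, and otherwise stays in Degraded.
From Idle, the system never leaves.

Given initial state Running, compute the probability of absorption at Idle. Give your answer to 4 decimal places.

0.5379

Let h(s) be the probability of absorption at Idle starting from transient state s. Then h(Idle) = 1 and h(Failed) = 0. By first-step analysis:
h(Under Repair) = 0.3·h(Under Repair) + 0.22·h(Running) + 0.06·0 + 0.28·h(Degraded) + 0.14·1
h(Running) = 0.24·h(Under Repair) + 0.2·h(Running) + 0.18·0 + 0.18·h(Degraded) + 0.2·1
h(Degraded) = 0.18·h(Under Repair) + 0.22·h(Running) + 0.24·0 + 0.14·h(Degraded) + 0.22·1
Solving: h(Under Repair) = 0.5745, h(Running) = 0.5379, h(Degraded) = 0.5137.
Starting from Running, the probability is 0.5379.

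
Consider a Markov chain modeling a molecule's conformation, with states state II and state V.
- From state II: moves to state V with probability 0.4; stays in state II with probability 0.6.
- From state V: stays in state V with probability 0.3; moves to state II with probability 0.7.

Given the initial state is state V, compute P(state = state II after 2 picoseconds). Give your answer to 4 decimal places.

Sum over the intermediate state after 1 picosecond:
P = P(state V→state II)·P(state II→state II) + P(state V→state V)·P(state V→state II)
  = 0.7×0.6 + 0.3×0.7
  = 0.4200 + 0.2100 = 0.6300

0.6300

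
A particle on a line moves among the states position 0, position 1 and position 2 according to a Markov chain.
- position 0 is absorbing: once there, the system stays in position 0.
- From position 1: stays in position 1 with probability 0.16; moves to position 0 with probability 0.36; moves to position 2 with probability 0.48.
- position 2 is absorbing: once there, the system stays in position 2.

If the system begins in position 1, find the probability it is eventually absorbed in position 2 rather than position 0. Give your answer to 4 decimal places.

Let h(s) be the probability of absorption at position 2 starting from transient state s. Then h(position 2) = 1 and h(position 0) = 0. By first-step analysis:
h(position 1) = 0.36·0 + 0.16·h(position 1) + 0.48·1
Solving: h(position 1) = 0.5714.
Starting from position 1, the probability is 0.5714.

0.5714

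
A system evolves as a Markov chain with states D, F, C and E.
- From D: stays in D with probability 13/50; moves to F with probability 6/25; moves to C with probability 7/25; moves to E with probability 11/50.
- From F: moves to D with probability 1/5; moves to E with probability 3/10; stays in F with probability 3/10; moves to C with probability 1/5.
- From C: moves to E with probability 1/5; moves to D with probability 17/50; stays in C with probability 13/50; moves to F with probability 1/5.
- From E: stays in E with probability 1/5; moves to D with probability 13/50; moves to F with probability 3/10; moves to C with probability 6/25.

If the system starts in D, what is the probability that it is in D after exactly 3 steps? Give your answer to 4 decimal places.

0.2643

Propagate the distribution vector 3 steps from D.
After 0 steps: (1.0000, 0.0000, 0.0000, 0.0000)
After 1 step: (0.2600, 0.2400, 0.2800, 0.2200)
After 2 steps: (0.2680, 0.2564, 0.2464, 0.2292)
After 3 steps: (0.2643, 0.2593, 0.2454, 0.2310)
P(in D after 3 steps) = 0.2643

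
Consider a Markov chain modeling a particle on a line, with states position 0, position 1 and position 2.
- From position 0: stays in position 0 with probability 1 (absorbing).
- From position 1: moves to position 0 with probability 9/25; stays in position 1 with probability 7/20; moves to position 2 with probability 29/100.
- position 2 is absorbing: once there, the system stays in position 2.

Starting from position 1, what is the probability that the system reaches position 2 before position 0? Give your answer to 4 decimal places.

0.4462

Let h(s) be the probability of absorption at position 2 starting from transient state s. Then h(position 2) = 1 and h(position 0) = 0. By first-step analysis:
h(position 1) = 0.36·0 + 0.35·h(position 1) + 0.29·1
Solving: h(position 1) = 0.4462.
Starting from position 1, the probability is 0.4462.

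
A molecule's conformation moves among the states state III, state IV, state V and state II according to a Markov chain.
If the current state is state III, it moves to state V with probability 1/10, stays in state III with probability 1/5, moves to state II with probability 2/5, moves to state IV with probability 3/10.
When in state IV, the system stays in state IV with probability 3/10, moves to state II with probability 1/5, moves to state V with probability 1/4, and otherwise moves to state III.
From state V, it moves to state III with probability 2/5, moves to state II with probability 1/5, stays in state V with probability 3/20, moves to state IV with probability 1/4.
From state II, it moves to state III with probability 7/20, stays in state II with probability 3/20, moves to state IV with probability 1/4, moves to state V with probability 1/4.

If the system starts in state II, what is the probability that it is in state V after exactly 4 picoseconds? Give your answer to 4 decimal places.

0.1878

Propagate the distribution vector 4 picoseconds from state II.
After 0 picoseconds: (0.0000, 0.0000, 0.0000, 1.0000)
After 1 picosecond: (0.3500, 0.2500, 0.2500, 0.1500)
After 2 picoseconds: (0.2850, 0.2800, 0.1725, 0.2625)
After 3 picoseconds: (0.2879, 0.2783, 0.1900, 0.2439)
After 4 picoseconds: (0.2885, 0.2783, 0.1878, 0.2454)
P(in state V after 4 picoseconds) = 0.1878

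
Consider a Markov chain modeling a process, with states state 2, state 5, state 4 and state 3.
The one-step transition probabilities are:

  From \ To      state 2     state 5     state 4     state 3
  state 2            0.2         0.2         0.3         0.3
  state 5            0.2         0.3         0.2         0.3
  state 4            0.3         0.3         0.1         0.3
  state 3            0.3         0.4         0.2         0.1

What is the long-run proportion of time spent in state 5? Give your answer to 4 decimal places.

0.3005

Let the stationary distribution be π with π = πP and π_1 + π_2 + π_3 + π_4 = 1.
π_1 = 0.2·π_1 + 0.2·π_2 + 0.3·π_3 + 0.3·π_4
π_2 = 0.2·π_1 + 0.3·π_2 + 0.3·π_3 + 0.4·π_4
π_3 = 0.3·π_1 + 0.2·π_2 + 0.1·π_3 + 0.2·π_4
Solving with the normalization constraint gives π = (0.2454, 0.3005, 0.2041, 0.2500).
So the stationary probability of state 5 is 0.3005.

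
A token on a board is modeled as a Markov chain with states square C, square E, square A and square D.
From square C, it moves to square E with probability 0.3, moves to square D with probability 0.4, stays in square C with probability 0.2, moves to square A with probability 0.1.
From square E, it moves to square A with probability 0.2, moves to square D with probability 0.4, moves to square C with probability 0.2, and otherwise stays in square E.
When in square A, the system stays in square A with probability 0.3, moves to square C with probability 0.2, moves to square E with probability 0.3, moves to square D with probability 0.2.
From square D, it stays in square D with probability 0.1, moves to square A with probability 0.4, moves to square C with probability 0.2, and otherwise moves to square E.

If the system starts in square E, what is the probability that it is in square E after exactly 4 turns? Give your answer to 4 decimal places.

Propagate the distribution vector 4 turns from square E.
After 0 turns: (0.0000, 1.0000, 0.0000, 0.0000)
After 1 turn: (0.2000, 0.2000, 0.2000, 0.4000)
After 2 turns: (0.2000, 0.2800, 0.2800, 0.2400)
After 3 turns: (0.2000, 0.2720, 0.2560, 0.2720)
After 4 turns: (0.2000, 0.2728, 0.2600, 0.2672)
P(in square E after 4 turns) = 0.2728

0.2728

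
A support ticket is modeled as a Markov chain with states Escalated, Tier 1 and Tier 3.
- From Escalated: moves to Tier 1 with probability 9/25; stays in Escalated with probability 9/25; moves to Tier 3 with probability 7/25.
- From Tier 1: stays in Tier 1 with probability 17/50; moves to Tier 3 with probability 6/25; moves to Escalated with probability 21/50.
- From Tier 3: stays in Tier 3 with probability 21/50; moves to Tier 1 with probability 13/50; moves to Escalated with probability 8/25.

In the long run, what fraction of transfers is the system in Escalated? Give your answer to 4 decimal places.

Let the stationary distribution be π with π = πP and π_1 + π_2 + π_3 = 1.
π_1 = 0.36·π_1 + 0.42·π_2 + 0.32·π_3
π_2 = 0.36·π_1 + 0.34·π_2 + 0.26·π_3
Solving with the normalization constraint gives π = (0.3669, 0.3225, 0.3106).
So the stationary probability of Escalated is 0.3669.

0.3669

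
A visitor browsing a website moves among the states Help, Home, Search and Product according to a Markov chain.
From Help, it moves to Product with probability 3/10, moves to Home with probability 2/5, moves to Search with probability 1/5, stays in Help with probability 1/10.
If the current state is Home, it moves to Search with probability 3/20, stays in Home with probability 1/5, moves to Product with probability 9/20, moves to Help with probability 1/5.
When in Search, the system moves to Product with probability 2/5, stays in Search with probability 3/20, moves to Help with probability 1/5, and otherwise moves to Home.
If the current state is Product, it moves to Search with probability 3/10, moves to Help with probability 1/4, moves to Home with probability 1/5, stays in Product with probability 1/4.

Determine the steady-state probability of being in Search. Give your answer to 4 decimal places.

0.2111

Let the stationary distribution be π with π = πP and π_1 + π_2 + π_3 + π_4 = 1.
π_1 = 0.1·π_1 + 0.2·π_2 + 0.2·π_3 + 0.25·π_4
π_2 = 0.4·π_1 + 0.2·π_2 + 0.25·π_3 + 0.2·π_4
π_3 = 0.2·π_1 + 0.15·π_2 + 0.15·π_3 + 0.3·π_4
Solving with the normalization constraint gives π = (0.1973, 0.2500, 0.2111, 0.3415).
So the stationary probability of Search is 0.2111.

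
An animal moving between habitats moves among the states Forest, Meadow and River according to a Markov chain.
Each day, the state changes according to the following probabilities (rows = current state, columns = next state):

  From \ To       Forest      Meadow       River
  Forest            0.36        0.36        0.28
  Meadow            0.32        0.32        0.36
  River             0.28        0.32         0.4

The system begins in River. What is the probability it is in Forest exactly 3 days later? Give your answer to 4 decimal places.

0.3185

Propagate the distribution vector 3 days from River.
After 0 days: (0.0000, 0.0000, 1.0000)
After 1 day: (0.2800, 0.3200, 0.4000)
After 2 days: (0.3152, 0.3312, 0.3536)
After 3 days: (0.3185, 0.3326, 0.3489)
P(in Forest after 3 days) = 0.3185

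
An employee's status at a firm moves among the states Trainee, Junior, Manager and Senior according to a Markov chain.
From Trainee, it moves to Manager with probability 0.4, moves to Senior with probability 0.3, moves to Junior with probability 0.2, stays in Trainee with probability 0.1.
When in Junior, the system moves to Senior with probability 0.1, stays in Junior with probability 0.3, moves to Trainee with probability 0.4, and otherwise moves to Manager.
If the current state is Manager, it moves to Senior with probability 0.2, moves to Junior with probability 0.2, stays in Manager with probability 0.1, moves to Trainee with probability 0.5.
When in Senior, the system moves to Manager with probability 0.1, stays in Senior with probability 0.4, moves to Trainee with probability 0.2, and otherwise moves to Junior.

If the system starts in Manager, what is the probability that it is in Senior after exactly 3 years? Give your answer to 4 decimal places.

Propagate the distribution vector 3 years from Manager.
After 0 years: (0.0000, 0.0000, 1.0000, 0.0000)
After 1 year: (0.5000, 0.2000, 0.1000, 0.2000)
After 2 years: (0.2200, 0.2400, 0.2700, 0.2700)
After 3 years: (0.3070, 0.2510, 0.1900, 0.2520)
P(in Senior after 3 years) = 0.2520

0.2520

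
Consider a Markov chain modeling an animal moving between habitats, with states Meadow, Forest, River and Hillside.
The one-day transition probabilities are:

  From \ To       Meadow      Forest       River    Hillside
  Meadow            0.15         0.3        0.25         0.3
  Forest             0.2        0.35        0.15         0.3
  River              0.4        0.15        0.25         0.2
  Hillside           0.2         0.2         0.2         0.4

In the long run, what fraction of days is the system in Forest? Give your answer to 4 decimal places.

0.2501

Let the stationary distribution be π with π = πP and π_1 + π_2 + π_3 + π_4 = 1.
π_1 = 0.15·π_1 + 0.2·π_2 + 0.4·π_3 + 0.2·π_4
π_2 = 0.3·π_1 + 0.35·π_2 + 0.15·π_3 + 0.2·π_4
π_3 = 0.25·π_1 + 0.15·π_2 + 0.25·π_3 + 0.2·π_4
Solving with the normalization constraint gives π = (0.2304, 0.2501, 0.2095, 0.3101).
So the stationary probability of Forest is 0.2501.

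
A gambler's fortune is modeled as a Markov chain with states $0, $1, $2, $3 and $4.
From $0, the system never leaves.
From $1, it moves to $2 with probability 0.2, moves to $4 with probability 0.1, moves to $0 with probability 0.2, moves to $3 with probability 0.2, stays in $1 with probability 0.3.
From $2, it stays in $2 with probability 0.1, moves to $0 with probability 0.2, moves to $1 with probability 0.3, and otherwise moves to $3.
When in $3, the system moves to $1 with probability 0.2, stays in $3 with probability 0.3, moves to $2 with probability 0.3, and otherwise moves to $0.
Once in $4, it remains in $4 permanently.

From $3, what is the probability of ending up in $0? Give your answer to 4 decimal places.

0.8898

Let h(s) be the probability of absorption at $0 starting from transient state s. Then h($0) = 1 and h($4) = 0. By first-step analysis:
h($1) = 0.2·1 + 0.3·h($1) + 0.2·h($2) + 0.2·h($3) + 0.1·0
h($2) = 0.2·1 + 0.3·h($1) + 0.1·h($2) + 0.4·h($3)
h($3) = 0.2·1 + 0.2·h($1) + 0.3·h($2) + 0.3·h($3)
Solving: h($1) = 0.7918, h($2) = 0.8816, h($3) = 0.8898.
Starting from $3, the probability is 0.8898.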